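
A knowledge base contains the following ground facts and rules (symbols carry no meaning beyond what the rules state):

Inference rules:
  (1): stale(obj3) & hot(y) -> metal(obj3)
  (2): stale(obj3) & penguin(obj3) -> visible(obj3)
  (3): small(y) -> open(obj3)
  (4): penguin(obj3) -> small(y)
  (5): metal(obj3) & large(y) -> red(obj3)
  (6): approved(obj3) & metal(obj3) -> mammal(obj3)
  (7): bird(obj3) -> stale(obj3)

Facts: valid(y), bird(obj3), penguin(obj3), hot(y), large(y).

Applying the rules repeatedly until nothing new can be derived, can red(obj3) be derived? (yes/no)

[1] (4) [penguin(obj3) -> small(y)]; (7) [bird(obj3) -> stale(obj3)]. ⇒ new: small(y), stale(obj3).
[2] (1) [stale(obj3) & hot(y) -> metal(obj3)]; (2) [stale(obj3) & penguin(obj3) -> visible(obj3)]; (3) [small(y) -> open(obj3)]. ⇒ new: metal(obj3), visible(obj3), open(obj3).
[3] (5) [metal(obj3) & large(y) -> red(obj3)]. ⇒ new: red(obj3).
red(obj3) appears in round 3, so it is derivable.

yes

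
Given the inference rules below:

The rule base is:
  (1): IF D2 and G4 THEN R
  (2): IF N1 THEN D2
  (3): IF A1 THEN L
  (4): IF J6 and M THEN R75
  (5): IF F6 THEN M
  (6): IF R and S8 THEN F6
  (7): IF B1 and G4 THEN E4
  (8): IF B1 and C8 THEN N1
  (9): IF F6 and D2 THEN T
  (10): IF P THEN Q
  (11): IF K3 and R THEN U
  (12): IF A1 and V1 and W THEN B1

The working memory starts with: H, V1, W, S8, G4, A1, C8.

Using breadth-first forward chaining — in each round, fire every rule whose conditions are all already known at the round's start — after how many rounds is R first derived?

4

Round 1: (3) [IF A1 THEN L]; (12) [IF A1 and V1 and W THEN B1]. New: L, B1.
Round 2: (7) [IF B1 and G4 THEN E4]; (8) [IF B1 and C8 THEN N1]. New: E4, N1.
Round 3: (2) [IF N1 THEN D2]. New: D2.
Round 4: (1) [IF D2 and G4 THEN R]. New: R.
R first appears in round 4.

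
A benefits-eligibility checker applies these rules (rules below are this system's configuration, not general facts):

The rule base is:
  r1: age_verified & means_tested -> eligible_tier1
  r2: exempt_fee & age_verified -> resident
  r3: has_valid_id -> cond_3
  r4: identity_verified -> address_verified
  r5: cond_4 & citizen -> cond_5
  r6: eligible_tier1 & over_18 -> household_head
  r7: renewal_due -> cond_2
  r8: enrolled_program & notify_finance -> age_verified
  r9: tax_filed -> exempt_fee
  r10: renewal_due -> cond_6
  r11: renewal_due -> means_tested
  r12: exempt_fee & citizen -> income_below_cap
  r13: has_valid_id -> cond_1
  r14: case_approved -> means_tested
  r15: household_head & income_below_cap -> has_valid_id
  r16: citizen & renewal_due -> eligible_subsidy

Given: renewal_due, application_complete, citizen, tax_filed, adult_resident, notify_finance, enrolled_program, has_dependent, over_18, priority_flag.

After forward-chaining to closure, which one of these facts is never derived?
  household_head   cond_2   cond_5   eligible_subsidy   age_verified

cond_5

Round 1 — r7, r8, r9, r10, r11, r16, derive cond_2, age_verified, exempt_fee, cond_6, means_tested, eligible_subsidy.
Round 2 — r1, r2, r12, derive eligible_tier1, resident, income_below_cap.
Round 3 — r6, derive household_head.
Round 4 — r15, derive has_valid_id.
Round 5 — r3, r13, derive cond_3, cond_1.
Derived: household_head (round 3), age_verified (round 1), eligible_subsidy (round 1), cond_2 (round 1). cond_5 never appears in any round.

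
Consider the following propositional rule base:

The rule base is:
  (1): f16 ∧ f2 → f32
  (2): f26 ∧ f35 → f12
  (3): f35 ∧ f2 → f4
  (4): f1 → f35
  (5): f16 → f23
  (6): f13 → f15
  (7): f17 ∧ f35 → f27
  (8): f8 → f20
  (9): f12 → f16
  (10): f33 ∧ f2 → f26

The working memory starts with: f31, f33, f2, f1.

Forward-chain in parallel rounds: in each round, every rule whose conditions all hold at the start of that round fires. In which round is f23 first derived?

Round 1 fires (4), (10), giving f35, f26.
Round 2 fires (2), (3), giving f12, f4.
Round 3 fires (9), giving f16.
Round 4 fires (1), (5), giving f32, f23.
f23 first appears in round 4.

4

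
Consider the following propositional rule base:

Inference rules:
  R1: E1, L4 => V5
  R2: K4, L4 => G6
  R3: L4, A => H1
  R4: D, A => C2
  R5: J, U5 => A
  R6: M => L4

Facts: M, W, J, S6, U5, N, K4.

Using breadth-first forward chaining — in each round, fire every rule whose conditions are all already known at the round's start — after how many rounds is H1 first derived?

2

Round 1 fires R5, R6, giving A, L4.
Round 2 fires R2, R3, giving G6, H1.
H1 first appears in round 2.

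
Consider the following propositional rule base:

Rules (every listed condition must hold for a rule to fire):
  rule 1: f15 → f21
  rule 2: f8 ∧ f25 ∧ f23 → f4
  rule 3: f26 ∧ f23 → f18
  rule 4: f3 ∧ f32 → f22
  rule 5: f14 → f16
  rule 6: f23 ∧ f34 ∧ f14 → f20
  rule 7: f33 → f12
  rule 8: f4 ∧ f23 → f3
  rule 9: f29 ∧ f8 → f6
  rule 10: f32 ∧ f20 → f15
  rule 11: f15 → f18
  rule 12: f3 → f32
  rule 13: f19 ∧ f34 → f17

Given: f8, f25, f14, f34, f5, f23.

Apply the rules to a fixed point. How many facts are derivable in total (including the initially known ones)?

Round 1 — rule 2, rule 5, rule 6, derive f4, f16, f20.
Round 2 — rule 8, derive f3.
Round 3 — rule 12, derive f32.
Round 4 — rule 4, rule 10, derive f22, f15.
Round 5 — rule 1, rule 11, derive f21, f18.
Closure: {f14, f15, f16, f18, f20, f21, f22, f23, f25, f3, f32, f34, f4, f5, f8} — 15 facts.

15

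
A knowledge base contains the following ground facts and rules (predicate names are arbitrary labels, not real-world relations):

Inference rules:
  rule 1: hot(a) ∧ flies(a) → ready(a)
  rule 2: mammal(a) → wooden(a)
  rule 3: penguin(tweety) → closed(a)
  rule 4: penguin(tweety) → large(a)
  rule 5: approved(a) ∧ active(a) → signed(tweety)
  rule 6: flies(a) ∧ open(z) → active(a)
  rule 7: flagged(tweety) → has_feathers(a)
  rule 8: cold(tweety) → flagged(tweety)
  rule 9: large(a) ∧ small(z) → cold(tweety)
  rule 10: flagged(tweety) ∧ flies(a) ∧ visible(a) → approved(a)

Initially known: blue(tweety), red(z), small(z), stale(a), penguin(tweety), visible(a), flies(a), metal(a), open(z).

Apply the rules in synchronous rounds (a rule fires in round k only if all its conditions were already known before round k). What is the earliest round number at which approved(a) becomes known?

4

[1] rule 3 [penguin(tweety) → closed(a)]; rule 4 [penguin(tweety) → large(a)]; rule 6 [flies(a) ∧ open(z) → active(a)]. ⇒ new: closed(a), large(a), active(a).
[2] rule 9 [large(a) ∧ small(z) → cold(tweety)]. ⇒ new: cold(tweety).
[3] rule 8 [cold(tweety) → flagged(tweety)]. ⇒ new: flagged(tweety).
[4] rule 7 [flagged(tweety) → has_feathers(a)]; rule 10 [flagged(tweety) ∧ flies(a) ∧ visible(a) → approved(a)]. ⇒ new: has_feathers(a), approved(a).
approved(a) first appears in round 4.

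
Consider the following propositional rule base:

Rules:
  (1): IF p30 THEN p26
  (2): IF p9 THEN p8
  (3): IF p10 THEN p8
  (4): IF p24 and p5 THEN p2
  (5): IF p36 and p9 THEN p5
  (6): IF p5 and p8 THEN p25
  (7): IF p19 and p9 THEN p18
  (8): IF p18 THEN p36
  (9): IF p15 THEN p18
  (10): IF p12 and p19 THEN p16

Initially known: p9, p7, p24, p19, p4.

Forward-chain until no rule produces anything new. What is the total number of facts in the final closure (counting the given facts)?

Round 1 fires (2), (7), giving p8, p18.
Round 2 fires (8), giving p36.
Round 3 fires (5), giving p5.
Round 4 fires (4), (6), giving p2, p25.
Closure: {p18, p19, p2, p24, p25, p36, p4, p5, p7, p8, p9} — 11 facts.

11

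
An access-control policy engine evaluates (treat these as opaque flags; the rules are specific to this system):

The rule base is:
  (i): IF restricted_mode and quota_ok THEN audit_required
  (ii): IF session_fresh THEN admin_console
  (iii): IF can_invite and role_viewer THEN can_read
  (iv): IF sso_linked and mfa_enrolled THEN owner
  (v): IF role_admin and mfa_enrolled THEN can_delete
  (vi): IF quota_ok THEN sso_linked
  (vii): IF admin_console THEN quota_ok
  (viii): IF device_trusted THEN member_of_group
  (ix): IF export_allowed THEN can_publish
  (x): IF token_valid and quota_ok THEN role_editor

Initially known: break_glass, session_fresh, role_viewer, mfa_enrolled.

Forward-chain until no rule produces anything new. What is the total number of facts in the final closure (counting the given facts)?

Round 1: (ii) [IF session_fresh THEN admin_console]. New: admin_console.
Round 2: (vii) [IF admin_console THEN quota_ok]. New: quota_ok.
Round 3: (vi) [IF quota_ok THEN sso_linked]. New: sso_linked.
Round 4: (iv) [IF sso_linked and mfa_enrolled THEN owner]. New: owner.
Closure: {admin_console, break_glass, mfa_enrolled, owner, quota_ok, role_viewer, session_fresh, sso_linked} — 8 facts.

8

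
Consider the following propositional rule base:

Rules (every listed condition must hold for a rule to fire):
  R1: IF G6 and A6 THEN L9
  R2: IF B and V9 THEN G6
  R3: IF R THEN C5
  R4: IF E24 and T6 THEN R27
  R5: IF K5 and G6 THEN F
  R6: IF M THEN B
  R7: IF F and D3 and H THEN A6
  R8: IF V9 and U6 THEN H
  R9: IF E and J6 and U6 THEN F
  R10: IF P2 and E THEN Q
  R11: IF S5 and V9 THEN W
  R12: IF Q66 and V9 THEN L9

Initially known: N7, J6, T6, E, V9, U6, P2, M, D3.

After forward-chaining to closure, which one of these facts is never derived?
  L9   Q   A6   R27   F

R27

Round 1: R6 [IF M THEN B]; R8 [IF V9 and U6 THEN H]; R9 [IF E and J6 and U6 THEN F]; R10 [IF P2 and E THEN Q]. Adds B, H, F, Q.
Round 2: R2 [IF B and V9 THEN G6]; R7 [IF F and D3 and H THEN A6]. Adds G6, A6.
Round 3: R1 [IF G6 and A6 THEN L9]. Adds L9.
Derived: L9 (round 3), F (round 1), Q (round 1), A6 (round 2). R27 never appears in any round.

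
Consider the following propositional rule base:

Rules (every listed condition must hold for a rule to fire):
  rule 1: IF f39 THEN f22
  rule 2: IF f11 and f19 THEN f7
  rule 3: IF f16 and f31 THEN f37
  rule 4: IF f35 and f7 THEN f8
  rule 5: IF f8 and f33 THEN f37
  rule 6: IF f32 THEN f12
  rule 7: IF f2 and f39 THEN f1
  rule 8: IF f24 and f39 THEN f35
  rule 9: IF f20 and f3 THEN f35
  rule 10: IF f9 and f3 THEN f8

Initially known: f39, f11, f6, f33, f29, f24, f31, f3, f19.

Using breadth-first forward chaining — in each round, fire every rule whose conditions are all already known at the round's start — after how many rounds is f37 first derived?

Round 1: rule 1 [IF f39 THEN f22]; rule 2 [IF f11 and f19 THEN f7]; rule 8 [IF f24 and f39 THEN f35]. New: f22, f7, f35.
Round 2: rule 4 [IF f35 and f7 THEN f8]. New: f8.
Round 3: rule 5 [IF f8 and f33 THEN f37]. New: f37.
f37 first appears in round 3.

3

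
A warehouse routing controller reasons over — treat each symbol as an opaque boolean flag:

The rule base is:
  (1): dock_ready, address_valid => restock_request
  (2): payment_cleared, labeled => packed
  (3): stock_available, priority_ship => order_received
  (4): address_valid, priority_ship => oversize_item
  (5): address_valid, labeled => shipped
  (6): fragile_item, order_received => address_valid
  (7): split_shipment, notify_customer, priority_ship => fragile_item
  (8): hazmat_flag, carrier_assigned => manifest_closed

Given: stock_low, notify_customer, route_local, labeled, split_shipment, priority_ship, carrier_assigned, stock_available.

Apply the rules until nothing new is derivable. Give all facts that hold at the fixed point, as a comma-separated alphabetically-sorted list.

address_valid, carrier_assigned, fragile_item, labeled, notify_customer, order_received, oversize_item, priority_ship, route_local, shipped, split_shipment, stock_available, stock_low

Round 1 fires (3), (7), giving order_received, fragile_item.
Round 2 fires (6), giving address_valid.
Round 3 fires (4), (5), giving oversize_item, shipped.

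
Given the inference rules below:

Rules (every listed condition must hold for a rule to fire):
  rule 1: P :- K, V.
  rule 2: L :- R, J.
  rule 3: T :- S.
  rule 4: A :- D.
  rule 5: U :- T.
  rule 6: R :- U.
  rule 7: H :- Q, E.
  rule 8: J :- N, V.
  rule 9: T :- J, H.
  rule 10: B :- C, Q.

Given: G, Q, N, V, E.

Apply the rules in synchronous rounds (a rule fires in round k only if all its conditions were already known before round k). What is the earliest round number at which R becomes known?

[1] rule 7 [H :- Q, E.]; rule 8 [J :- N, V.]. ⇒ new: H, J.
[2] rule 9 [T :- J, H.]. ⇒ new: T.
[3] rule 5 [U :- T.]. ⇒ new: U.
[4] rule 6 [R :- U.]. ⇒ new: R.
R first appears in round 4.

4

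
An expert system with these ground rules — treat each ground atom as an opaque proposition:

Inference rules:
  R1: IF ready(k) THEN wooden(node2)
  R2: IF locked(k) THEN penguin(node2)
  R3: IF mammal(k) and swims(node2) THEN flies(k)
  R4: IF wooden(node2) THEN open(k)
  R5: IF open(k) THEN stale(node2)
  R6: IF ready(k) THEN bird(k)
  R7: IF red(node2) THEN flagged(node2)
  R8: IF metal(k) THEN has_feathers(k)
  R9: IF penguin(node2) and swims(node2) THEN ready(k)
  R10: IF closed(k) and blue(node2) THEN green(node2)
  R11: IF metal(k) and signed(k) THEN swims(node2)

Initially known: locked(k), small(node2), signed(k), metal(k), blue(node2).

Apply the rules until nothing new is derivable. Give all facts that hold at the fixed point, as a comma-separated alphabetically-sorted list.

bird(k), blue(node2), has_feathers(k), locked(k), metal(k), open(k), penguin(node2), ready(k), signed(k), small(node2), stale(node2), swims(node2), wooden(node2)

[1] R2 [IF locked(k) THEN penguin(node2)]; R8 [IF metal(k) THEN has_feathers(k)]; R11 [IF metal(k) and signed(k) THEN swims(node2)]. ⇒ new: penguin(node2), has_feathers(k), swims(node2).
[2] R9 [IF penguin(node2) and swims(node2) THEN ready(k)]. ⇒ new: ready(k).
[3] R1 [IF ready(k) THEN wooden(node2)]; R6 [IF ready(k) THEN bird(k)]. ⇒ new: wooden(node2), bird(k).
[4] R4 [IF wooden(node2) THEN open(k)]. ⇒ new: open(k).
[5] R5 [IF open(k) THEN stale(node2)]. ⇒ new: stale(node2).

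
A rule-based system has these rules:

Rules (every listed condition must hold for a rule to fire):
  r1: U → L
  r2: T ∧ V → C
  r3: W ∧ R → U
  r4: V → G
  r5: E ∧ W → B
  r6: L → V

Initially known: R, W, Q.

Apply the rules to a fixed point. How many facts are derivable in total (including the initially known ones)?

[1] r3 [W ∧ R → U]. ⇒ new: U.
[2] r1 [U → L]. ⇒ new: L.
[3] r6 [L → V]. ⇒ new: V.
[4] r4 [V → G]. ⇒ new: G.
Closure: {G, L, Q, R, U, V, W} — 7 facts.

7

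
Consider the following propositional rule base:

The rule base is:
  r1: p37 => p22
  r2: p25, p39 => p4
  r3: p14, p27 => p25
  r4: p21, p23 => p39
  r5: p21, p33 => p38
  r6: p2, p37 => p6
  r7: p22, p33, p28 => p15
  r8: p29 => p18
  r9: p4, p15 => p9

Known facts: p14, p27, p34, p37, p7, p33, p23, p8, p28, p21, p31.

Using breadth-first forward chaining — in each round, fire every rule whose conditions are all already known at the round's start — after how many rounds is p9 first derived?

Round 1 — r1, r3, r4, r5, derive p22, p25, p39, p38.
Round 2 — r2, r7, derive p4, p15.
Round 3 — r9, derive p9.
p9 first appears in round 3.

3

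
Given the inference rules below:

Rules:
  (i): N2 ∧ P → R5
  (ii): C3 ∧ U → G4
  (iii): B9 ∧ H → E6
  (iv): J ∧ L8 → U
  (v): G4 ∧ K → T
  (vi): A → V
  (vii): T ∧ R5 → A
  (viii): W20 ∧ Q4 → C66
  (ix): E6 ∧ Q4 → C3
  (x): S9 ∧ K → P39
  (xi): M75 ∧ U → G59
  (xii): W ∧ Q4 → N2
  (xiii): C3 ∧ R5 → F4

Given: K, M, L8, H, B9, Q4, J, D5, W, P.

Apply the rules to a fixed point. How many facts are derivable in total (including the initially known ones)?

20

Round 1 — (iii), (iv), (xii), derive E6, U, N2.
Round 2 — (i), (ix), derive R5, C3.
Round 3 — (ii), (xiii), derive G4, F4.
Round 4 — (v), derive T.
Round 5 — (vii), derive A.
Round 6 — (vi), derive V.
Closure: {A, B9, C3, D5, E6, F4, G4, H, J, K, L8, M, N2, P, Q4, R5, T, U, V, W} — 20 facts.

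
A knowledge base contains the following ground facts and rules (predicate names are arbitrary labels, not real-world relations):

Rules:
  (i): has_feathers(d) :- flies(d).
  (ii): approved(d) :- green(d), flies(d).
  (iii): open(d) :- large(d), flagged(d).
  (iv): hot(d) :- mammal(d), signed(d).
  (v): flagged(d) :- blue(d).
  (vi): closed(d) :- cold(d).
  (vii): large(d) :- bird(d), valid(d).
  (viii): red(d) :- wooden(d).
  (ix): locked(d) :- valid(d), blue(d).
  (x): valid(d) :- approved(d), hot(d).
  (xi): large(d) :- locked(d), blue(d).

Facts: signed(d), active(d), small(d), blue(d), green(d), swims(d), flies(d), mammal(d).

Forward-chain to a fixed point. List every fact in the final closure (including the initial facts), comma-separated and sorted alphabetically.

Round 1: (i) [has_feathers(d) :- flies(d).]; (ii) [approved(d) :- green(d), flies(d).]; (iv) [hot(d) :- mammal(d), signed(d).]; (v) [flagged(d) :- blue(d).]. Adds has_feathers(d), approved(d), hot(d), flagged(d).
Round 2: (x) [valid(d) :- approved(d), hot(d).]. Adds valid(d).
Round 3: (ix) [locked(d) :- valid(d), blue(d).]. Adds locked(d).
Round 4: (xi) [large(d) :- locked(d), blue(d).]. Adds large(d).
Round 5: (iii) [open(d) :- large(d), flagged(d).]. Adds open(d).

active(d), approved(d), blue(d), flagged(d), flies(d), green(d), has_feathers(d), hot(d), large(d), locked(d), mammal(d), open(d), signed(d), small(d), swims(d), valid(d)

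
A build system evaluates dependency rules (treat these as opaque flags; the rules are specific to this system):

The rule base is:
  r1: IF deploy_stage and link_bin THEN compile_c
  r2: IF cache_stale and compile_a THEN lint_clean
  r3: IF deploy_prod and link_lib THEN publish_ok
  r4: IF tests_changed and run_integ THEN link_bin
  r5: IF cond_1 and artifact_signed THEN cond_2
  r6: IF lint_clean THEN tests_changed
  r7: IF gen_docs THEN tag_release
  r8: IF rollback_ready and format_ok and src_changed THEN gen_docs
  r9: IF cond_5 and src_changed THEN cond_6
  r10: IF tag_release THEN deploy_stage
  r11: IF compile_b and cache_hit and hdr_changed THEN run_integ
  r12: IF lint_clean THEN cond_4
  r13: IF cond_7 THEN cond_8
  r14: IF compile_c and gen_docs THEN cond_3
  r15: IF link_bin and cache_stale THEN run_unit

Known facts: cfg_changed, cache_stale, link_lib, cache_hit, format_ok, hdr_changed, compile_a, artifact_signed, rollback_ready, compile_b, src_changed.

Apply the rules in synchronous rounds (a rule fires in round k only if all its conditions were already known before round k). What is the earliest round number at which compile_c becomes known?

4

Round 1 fires r2, r8, r11, giving lint_clean, gen_docs, run_integ.
Round 2 fires r6, r7, r12, giving tests_changed, tag_release, cond_4.
Round 3 fires r4, r10, giving link_bin, deploy_stage.
Round 4 fires r1, r15, giving compile_c, run_unit.
compile_c first appears in round 4.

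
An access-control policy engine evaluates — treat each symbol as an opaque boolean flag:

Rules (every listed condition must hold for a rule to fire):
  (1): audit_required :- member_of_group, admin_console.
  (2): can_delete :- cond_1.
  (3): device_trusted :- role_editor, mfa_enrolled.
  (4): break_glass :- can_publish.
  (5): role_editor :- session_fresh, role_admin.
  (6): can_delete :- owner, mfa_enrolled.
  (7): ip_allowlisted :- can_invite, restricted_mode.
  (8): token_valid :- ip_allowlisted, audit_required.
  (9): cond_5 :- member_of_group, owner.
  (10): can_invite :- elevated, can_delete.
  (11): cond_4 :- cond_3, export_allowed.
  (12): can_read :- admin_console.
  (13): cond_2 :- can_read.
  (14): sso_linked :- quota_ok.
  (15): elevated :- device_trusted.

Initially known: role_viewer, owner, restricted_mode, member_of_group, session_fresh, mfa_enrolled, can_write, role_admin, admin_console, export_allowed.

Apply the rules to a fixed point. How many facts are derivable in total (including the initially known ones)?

Round 1 fires (1), (5), (6), (9), (12), giving audit_required, role_editor, can_delete, cond_5, can_read.
Round 2 fires (3), (13), giving device_trusted, cond_2.
Round 3 fires (15), giving elevated.
Round 4 fires (10), giving can_invite.
Round 5 fires (7), giving ip_allowlisted.
Round 6 fires (8), giving token_valid.
Closure: {admin_console, audit_required, can_delete, can_invite, can_read, can_write, cond_2, cond_5, device_trusted, elevated, export_allowed, ip_allowlisted, member_of_group, mfa_enrolled, owner, restricted_mode, role_admin, role_editor, role_viewer, session_fresh, token_valid} — 21 facts.

21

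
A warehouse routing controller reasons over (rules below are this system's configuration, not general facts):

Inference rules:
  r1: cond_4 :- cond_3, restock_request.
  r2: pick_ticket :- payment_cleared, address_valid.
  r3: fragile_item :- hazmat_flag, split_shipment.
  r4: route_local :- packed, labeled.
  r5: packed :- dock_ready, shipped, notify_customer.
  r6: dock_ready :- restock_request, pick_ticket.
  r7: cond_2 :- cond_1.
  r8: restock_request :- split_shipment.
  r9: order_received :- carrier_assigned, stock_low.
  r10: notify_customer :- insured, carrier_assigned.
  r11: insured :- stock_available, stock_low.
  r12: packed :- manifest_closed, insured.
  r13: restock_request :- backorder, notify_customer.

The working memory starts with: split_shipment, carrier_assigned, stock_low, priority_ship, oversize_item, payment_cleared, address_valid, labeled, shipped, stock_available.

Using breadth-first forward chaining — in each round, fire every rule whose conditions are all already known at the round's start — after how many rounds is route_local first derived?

Round 1 fires r2, r8, r9, r11, giving pick_ticket, restock_request, order_received, insured.
Round 2 fires r6, r10, giving dock_ready, notify_customer.
Round 3 fires r5, giving packed.
Round 4 fires r4, giving route_local.
route_local first appears in round 4.

4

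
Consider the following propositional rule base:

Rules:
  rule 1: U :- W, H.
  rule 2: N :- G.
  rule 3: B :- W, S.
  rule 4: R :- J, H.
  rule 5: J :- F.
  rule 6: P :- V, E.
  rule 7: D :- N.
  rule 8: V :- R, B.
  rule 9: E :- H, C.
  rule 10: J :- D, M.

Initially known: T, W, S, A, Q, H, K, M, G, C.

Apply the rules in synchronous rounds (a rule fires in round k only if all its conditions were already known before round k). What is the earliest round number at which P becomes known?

6

[1] rule 1 [U :- W, H.]; rule 2 [N :- G.]; rule 3 [B :- W, S.]; rule 9 [E :- H, C.]. ⇒ new: U, N, B, E.
[2] rule 7 [D :- N.]. ⇒ new: D.
[3] rule 10 [J :- D, M.]. ⇒ new: J.
[4] rule 4 [R :- J, H.]. ⇒ new: R.
[5] rule 8 [V :- R, B.]. ⇒ new: V.
[6] rule 6 [P :- V, E.]. ⇒ new: P.
P first appears in round 6.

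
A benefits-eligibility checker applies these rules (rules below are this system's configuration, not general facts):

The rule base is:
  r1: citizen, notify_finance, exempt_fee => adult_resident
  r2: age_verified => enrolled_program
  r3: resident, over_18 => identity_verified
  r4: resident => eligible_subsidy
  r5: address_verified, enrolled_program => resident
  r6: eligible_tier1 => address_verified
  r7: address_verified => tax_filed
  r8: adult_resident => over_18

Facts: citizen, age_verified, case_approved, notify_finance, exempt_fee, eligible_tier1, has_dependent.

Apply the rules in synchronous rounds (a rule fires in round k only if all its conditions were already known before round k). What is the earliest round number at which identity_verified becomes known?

[1] r1 [citizen, notify_finance, exempt_fee => adult_resident]; r2 [age_verified => enrolled_program]; r6 [eligible_tier1 => address_verified]. ⇒ new: adult_resident, enrolled_program, address_verified.
[2] r5 [address_verified, enrolled_program => resident]; r7 [address_verified => tax_filed]; r8 [adult_resident => over_18]. ⇒ new: resident, tax_filed, over_18.
[3] r3 [resident, over_18 => identity_verified]; r4 [resident => eligible_subsidy]. ⇒ new: identity_verified, eligible_subsidy.
identity_verified first appears in round 3.

3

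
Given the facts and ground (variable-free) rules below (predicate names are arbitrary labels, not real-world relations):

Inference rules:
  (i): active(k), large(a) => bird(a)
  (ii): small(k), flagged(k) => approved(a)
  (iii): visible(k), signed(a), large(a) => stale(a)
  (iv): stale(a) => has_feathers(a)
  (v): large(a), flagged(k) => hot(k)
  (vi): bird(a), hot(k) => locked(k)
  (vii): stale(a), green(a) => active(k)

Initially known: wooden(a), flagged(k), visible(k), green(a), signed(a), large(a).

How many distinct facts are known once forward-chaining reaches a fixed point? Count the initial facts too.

12

Round 1: (iii) [visible(k), signed(a), large(a) => stale(a)]; (v) [large(a), flagged(k) => hot(k)]. Adds stale(a), hot(k).
Round 2: (iv) [stale(a) => has_feathers(a)]; (vii) [stale(a), green(a) => active(k)]. Adds has_feathers(a), active(k).
Round 3: (i) [active(k), large(a) => bird(a)]. Adds bird(a).
Round 4: (vi) [bird(a), hot(k) => locked(k)]. Adds locked(k).
Closure: {active(k), bird(a), flagged(k), green(a), has_feathers(a), hot(k), large(a), locked(k), signed(a), stale(a), visible(k), wooden(a)} — 12 facts.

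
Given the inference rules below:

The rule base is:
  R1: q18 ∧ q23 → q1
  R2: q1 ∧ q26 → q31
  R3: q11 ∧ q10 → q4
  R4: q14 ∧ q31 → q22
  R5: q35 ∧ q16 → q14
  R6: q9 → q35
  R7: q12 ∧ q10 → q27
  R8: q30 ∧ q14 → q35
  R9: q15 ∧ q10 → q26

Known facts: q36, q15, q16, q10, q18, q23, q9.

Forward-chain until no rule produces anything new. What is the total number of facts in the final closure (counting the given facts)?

Round 1: R1 [q18 ∧ q23 → q1]; R6 [q9 → q35]; R9 [q15 ∧ q10 → q26]. New: q1, q35, q26.
Round 2: R2 [q1 ∧ q26 → q31]; R5 [q35 ∧ q16 → q14]. New: q31, q14.
Round 3: R4 [q14 ∧ q31 → q22]. New: q22.
Closure: {q1, q10, q14, q15, q16, q18, q22, q23, q26, q31, q35, q36, q9} — 13 facts.

13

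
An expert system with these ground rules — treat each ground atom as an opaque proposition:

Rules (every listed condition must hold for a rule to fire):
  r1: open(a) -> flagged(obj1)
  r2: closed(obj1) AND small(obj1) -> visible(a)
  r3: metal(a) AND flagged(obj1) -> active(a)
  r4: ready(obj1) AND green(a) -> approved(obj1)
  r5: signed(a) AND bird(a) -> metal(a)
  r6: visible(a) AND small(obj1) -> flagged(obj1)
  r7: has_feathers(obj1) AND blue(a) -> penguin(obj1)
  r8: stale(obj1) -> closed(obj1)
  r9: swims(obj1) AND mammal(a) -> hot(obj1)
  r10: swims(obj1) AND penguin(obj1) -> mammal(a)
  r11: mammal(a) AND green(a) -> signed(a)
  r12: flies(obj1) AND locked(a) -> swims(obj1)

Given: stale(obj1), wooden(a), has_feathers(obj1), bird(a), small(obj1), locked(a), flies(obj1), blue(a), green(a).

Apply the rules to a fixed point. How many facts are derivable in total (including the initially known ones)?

19

Round 1: r7 [has_feathers(obj1) AND blue(a) -> penguin(obj1)]; r8 [stale(obj1) -> closed(obj1)]; r12 [flies(obj1) AND locked(a) -> swims(obj1)]. Adds penguin(obj1), closed(obj1), swims(obj1).
Round 2: r2 [closed(obj1) AND small(obj1) -> visible(a)]; r10 [swims(obj1) AND penguin(obj1) -> mammal(a)]. Adds visible(a), mammal(a).
Round 3: r6 [visible(a) AND small(obj1) -> flagged(obj1)]; r9 [swims(obj1) AND mammal(a) -> hot(obj1)]; r11 [mammal(a) AND green(a) -> signed(a)]. Adds flagged(obj1), hot(obj1), signed(a).
Round 4: r5 [signed(a) AND bird(a) -> metal(a)]. Adds metal(a).
Round 5: r3 [metal(a) AND flagged(obj1) -> active(a)]. Adds active(a).
Closure: {active(a), bird(a), blue(a), closed(obj1), flagged(obj1), flies(obj1), green(a), has_feathers(obj1), hot(obj1), locked(a), mammal(a), metal(a), penguin(obj1), signed(a), small(obj1), stale(obj1), swims(obj1), visible(a), wooden(a)} — 19 facts.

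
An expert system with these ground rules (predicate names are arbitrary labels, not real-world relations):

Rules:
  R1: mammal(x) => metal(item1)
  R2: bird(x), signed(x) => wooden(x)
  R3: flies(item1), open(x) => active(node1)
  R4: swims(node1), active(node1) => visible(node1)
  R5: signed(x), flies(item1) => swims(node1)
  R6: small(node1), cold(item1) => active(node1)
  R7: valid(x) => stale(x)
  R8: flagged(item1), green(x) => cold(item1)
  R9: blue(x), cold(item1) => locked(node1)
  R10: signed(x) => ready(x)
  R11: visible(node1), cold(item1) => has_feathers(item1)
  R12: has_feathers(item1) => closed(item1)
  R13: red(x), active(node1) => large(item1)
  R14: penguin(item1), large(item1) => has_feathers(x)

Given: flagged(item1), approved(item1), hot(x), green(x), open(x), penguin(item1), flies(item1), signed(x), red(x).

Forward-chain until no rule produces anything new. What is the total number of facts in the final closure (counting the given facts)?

Round 1 — R3, R5, R8, R10, derive active(node1), swims(node1), cold(item1), ready(x).
Round 2 — R4, R13, derive visible(node1), large(item1).
Round 3 — R11, R14, derive has_feathers(item1), has_feathers(x).
Round 4 — R12, derive closed(item1).
Closure: {active(node1), approved(item1), closed(item1), cold(item1), flagged(item1), flies(item1), green(x), has_feathers(item1), has_feathers(x), hot(x), large(item1), open(x), penguin(item1), ready(x), red(x), signed(x), swims(node1), visible(node1)} — 18 facts.

18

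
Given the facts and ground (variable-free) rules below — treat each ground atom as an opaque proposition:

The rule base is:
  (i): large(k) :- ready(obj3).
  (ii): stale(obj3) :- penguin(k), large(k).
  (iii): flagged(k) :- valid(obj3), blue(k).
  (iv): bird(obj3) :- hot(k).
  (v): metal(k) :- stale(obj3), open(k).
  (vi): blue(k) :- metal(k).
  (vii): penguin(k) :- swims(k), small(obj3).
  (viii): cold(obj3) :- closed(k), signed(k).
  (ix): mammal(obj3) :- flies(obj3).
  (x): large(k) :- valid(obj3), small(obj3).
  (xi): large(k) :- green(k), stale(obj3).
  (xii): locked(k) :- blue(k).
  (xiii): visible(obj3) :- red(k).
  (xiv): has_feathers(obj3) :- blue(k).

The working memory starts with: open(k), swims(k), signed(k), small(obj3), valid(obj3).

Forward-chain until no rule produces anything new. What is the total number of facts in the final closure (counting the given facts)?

13

Round 1 — (vii), (x), derive penguin(k), large(k).
Round 2 — (ii), derive stale(obj3).
Round 3 — (v), derive metal(k).
Round 4 — (vi), derive blue(k).
Round 5 — (iii), (xii), (xiv), derive flagged(k), locked(k), has_feathers(obj3).
Closure: {blue(k), flagged(k), has_feathers(obj3), large(k), locked(k), metal(k), open(k), penguin(k), signed(k), small(obj3), stale(obj3), swims(k), valid(obj3)} — 13 facts.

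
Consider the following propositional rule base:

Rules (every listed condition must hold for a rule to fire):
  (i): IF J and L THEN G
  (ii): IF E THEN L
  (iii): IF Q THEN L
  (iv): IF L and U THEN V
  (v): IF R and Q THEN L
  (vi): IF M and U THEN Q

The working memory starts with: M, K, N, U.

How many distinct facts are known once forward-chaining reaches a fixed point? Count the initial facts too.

7

Round 1 — (vi), derive Q.
Round 2 — (iii), derive L.
Round 3 — (iv), derive V.
Closure: {K, L, M, N, Q, U, V} — 7 facts.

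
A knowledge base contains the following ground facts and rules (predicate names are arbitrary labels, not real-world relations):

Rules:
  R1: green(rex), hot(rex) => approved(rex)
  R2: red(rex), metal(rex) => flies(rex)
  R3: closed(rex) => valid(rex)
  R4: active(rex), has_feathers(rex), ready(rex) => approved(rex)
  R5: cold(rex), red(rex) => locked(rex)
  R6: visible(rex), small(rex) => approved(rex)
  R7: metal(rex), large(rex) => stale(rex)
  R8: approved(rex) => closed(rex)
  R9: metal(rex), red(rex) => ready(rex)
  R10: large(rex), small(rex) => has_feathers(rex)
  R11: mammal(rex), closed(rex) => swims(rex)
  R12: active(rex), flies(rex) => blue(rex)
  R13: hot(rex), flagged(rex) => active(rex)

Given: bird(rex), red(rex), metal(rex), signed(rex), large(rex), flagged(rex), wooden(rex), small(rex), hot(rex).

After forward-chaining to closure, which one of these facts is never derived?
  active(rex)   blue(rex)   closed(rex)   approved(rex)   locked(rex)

Round 1 fires R2, R7, R9, R10, R13, giving flies(rex), stale(rex), ready(rex), has_feathers(rex), active(rex).
Round 2 fires R4, R12, giving approved(rex), blue(rex).
Round 3 fires R8, giving closed(rex).
Round 4 fires R3, giving valid(rex).
Derived: blue(rex) (round 2), closed(rex) (round 3), approved(rex) (round 2), active(rex) (round 1). locked(rex) never appears in any round.

locked(rex)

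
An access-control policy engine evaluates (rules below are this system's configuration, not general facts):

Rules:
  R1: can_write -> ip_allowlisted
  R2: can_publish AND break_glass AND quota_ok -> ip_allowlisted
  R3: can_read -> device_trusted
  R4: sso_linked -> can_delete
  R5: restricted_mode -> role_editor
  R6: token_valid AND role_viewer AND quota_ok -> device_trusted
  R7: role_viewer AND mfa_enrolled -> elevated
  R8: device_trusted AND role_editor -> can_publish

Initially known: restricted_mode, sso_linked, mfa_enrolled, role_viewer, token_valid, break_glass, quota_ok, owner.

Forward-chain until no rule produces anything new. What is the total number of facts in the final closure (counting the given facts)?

14

Round 1: R4 [sso_linked -> can_delete]; R5 [restricted_mode -> role_editor]; R6 [token_valid AND role_viewer AND quota_ok -> device_trusted]; R7 [role_viewer AND mfa_enrolled -> elevated]. New: can_delete, role_editor, device_trusted, elevated.
Round 2: R8 [device_trusted AND role_editor -> can_publish]. New: can_publish.
Round 3: R2 [can_publish AND break_glass AND quota_ok -> ip_allowlisted]. New: ip_allowlisted.
Closure: {break_glass, can_delete, can_publish, device_trusted, elevated, ip_allowlisted, mfa_enrolled, owner, quota_ok, restricted_mode, role_editor, role_viewer, sso_linked, token_valid} — 14 facts.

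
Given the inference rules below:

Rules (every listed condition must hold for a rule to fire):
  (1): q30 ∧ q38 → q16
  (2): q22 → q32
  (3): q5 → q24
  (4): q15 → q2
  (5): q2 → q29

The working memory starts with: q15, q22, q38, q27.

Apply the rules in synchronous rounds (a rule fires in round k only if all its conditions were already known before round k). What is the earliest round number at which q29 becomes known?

2

Round 1: (2) [q22 → q32]; (4) [q15 → q2]. Adds q32, q2.
Round 2: (5) [q2 → q29]. Adds q29.
q29 first appears in round 2.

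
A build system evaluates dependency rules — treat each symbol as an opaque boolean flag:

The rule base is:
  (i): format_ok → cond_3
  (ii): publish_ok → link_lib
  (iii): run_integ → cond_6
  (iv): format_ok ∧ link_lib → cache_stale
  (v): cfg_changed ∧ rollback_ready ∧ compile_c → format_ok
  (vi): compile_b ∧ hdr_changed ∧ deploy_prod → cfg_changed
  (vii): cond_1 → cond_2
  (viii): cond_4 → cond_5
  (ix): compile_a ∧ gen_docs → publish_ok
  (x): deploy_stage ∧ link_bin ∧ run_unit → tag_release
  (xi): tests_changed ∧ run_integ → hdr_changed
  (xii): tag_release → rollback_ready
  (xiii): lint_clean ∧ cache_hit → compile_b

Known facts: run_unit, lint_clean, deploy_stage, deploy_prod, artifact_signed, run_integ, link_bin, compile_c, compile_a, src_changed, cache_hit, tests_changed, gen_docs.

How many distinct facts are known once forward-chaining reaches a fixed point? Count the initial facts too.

Round 1 — (iii), (ix), (x), (xi), (xiii), derive cond_6, publish_ok, tag_release, hdr_changed, compile_b.
Round 2 — (ii), (vi), (xii), derive link_lib, cfg_changed, rollback_ready.
Round 3 — (v), derive format_ok.
Round 4 — (i), (iv), derive cond_3, cache_stale.
Closure: {artifact_signed, cache_hit, cache_stale, cfg_changed, compile_a, compile_b, compile_c, cond_3, cond_6, deploy_prod, deploy_stage, format_ok, gen_docs, hdr_changed, link_bin, link_lib, lint_clean, publish_ok, rollback_ready, run_integ, run_unit, src_changed, tag_release, tests_changed} — 24 facts.

24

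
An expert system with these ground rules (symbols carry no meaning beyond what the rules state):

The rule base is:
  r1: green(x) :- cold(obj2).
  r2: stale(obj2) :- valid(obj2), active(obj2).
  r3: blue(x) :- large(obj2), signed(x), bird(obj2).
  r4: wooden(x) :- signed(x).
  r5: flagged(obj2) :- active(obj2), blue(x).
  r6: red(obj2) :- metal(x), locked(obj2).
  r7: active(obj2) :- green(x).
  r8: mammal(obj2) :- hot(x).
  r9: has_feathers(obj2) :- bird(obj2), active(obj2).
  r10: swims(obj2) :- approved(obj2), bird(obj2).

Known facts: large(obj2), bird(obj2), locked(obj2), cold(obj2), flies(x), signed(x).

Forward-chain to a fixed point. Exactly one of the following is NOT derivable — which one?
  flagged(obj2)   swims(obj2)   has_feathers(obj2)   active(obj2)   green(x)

swims(obj2)

Round 1 — r1, r3, r4, derive green(x), blue(x), wooden(x).
Round 2 — r7, derive active(obj2).
Round 3 — r5, r9, derive flagged(obj2), has_feathers(obj2).
Derived: green(x) (round 1), active(obj2) (round 2), has_feathers(obj2) (round 3), flagged(obj2) (round 3). swims(obj2) never appears in any round.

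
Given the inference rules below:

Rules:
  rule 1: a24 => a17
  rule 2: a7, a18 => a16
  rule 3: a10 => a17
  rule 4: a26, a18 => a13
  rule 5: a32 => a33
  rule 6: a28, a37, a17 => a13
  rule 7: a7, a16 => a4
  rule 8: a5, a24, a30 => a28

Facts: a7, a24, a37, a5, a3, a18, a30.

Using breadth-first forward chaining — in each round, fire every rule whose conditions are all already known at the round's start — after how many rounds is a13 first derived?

Round 1: rule 1 [a24 => a17]; rule 2 [a7, a18 => a16]; rule 8 [a5, a24, a30 => a28]. Adds a17, a16, a28.
Round 2: rule 6 [a28, a37, a17 => a13]; rule 7 [a7, a16 => a4]. Adds a13, a4.
a13 first appears in round 2.

2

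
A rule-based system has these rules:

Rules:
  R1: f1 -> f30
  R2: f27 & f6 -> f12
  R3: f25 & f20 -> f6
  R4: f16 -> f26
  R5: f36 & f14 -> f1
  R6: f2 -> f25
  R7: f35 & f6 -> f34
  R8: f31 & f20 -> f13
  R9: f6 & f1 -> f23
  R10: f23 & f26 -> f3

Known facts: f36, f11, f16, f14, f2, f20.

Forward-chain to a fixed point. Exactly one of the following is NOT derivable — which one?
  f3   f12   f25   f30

Round 1: R4 [f16 -> f26]; R5 [f36 & f14 -> f1]; R6 [f2 -> f25]. New: f26, f1, f25.
Round 2: R1 [f1 -> f30]; R3 [f25 & f20 -> f6]. New: f30, f6.
Round 3: R9 [f6 & f1 -> f23]. New: f23.
Round 4: R10 [f23 & f26 -> f3]. New: f3.
Derived: f3 (round 4), f30 (round 2), f25 (round 1). f12 never appears in any round.

f12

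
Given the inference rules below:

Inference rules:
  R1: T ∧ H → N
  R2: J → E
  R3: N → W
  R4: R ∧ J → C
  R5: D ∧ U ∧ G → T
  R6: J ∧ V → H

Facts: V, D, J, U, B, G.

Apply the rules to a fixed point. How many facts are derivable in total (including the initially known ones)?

Round 1 fires R2, R5, R6, giving E, T, H.
Round 2 fires R1, giving N.
Round 3 fires R3, giving W.
Closure: {B, D, E, G, H, J, N, T, U, V, W} — 11 facts.

11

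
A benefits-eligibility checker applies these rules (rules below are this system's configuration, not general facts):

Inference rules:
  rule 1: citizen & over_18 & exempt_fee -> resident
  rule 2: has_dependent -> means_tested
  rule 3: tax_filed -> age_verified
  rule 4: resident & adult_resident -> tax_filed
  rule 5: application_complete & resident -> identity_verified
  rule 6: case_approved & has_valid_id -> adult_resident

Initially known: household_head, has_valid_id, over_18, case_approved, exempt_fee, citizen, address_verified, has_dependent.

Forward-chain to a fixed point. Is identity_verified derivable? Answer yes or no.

Round 1 — rule 1, rule 2, rule 6, derive resident, means_tested, adult_resident.
Round 2 — rule 4, derive tax_filed.
Round 3 — rule 3, derive age_verified.
Fixed point reached. identity_verified is concluded only by rule 5; rule 5 needs application_complete (never derived).

no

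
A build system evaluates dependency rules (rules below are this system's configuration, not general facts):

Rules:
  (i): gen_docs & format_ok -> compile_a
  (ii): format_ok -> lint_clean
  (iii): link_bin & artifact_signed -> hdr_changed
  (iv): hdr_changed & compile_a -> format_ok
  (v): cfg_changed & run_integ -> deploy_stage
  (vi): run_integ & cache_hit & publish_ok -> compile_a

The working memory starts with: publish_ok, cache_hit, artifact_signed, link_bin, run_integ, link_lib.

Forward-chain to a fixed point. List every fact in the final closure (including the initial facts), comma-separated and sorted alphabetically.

artifact_signed, cache_hit, compile_a, format_ok, hdr_changed, link_bin, link_lib, lint_clean, publish_ok, run_integ

Round 1: (iii) [link_bin & artifact_signed -> hdr_changed]; (vi) [run_integ & cache_hit & publish_ok -> compile_a]. Adds hdr_changed, compile_a.
Round 2: (iv) [hdr_changed & compile_a -> format_ok]. Adds format_ok.
Round 3: (ii) [format_ok -> lint_clean]. Adds lint_clean.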